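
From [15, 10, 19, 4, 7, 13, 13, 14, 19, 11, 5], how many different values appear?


List all unique values:
Distinct values: [4, 5, 7, 10, 11, 13, 14, 15, 19]
Count = 9
Final answer: 9


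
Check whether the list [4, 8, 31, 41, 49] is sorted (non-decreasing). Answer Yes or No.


Check consecutive pairs:
  4 <= 8? True
  8 <= 31? True
  31 <= 41? True
  41 <= 49? True
Every consecutive pair is in order, so the list is non-decreasing.
Final answer: Yes


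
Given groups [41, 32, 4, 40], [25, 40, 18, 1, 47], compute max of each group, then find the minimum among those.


Find max of each group:
  Group 1: [41, 32, 4, 40] -> max = 41
  Group 2: [25, 40, 18, 1, 47] -> max = 47
Maxes: [41, 47]
Minimum of maxes = 41
Final answer: 41


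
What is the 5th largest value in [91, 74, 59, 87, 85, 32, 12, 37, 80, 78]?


Sort descending: [91, 87, 85, 80, 78, 74, 59, 37, 32, 12]
The 5th element (1-indexed) is at index 4.
Value = 78
Final answer: 78


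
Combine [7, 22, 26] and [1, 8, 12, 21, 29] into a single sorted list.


List A: [7, 22, 26]
List B: [1, 8, 12, 21, 29]
Repeatedly compare the front elements and take the smaller:
  7 vs 1 -> take 1
  7 vs 8 -> take 7
  22 vs 8 -> take 8
  22 vs 12 -> take 12
  22 vs 21 -> take 21
  22 vs 29 -> take 22
  26 vs 29 -> take 26
  A is exhausted; append the rest of B: [29]
Final answer: [1, 7, 8, 12, 21, 22, 26, 29]


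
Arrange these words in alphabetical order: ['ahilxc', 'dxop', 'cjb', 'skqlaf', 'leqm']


Compare strings character by character (the first differing letter decides):
  'ahilxc' < 'cjb' since 'a' < 'c' at position 1
  'cjb' < 'dxop' since 'c' < 'd' at position 1
  'dxop' < 'leqm' since 'd' < 'l' at position 1
  'leqm' < 'skqlaf' since 'l' < 's' at position 1
Chaining these comparisons gives the alphabetical order.
Final answer: ['ahilxc', 'cjb', 'dxop', 'leqm', 'skqlaf']


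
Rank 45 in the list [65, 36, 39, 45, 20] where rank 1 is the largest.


Sort descending: [65, 45, 39, 36, 20]
Find 45 in the sorted list.
45 is at position 2.
Final answer: 2


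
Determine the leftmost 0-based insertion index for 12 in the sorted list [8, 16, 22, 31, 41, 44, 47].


List is sorted: [8, 16, 22, 31, 41, 44, 47]
We need the leftmost position where 12 can be inserted, i.e. the first index whose element is >= 12 (or the end of the list if none is).
Binary search with low=0, high=7 (0-based indices):
  low=0, high=7, mid=3: a[3]=31 >= 12, so high = 3
  low=0, high=3, mid=1: a[1]=16 >= 12, so high = 1
  low=0, high=1, mid=0: a[0]=8 < 12, so low = 1
Now low = high = 1, so the insertion index is 1.
Final answer: 1


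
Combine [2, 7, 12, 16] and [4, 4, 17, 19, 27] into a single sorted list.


List A: [2, 7, 12, 16]
List B: [4, 4, 17, 19, 27]
Repeatedly compare the front elements and take the smaller:
  2 vs 4 -> take 2
  7 vs 4 -> take 4
  7 vs 4 -> take 4
  7 vs 17 -> take 7
  12 vs 17 -> take 12
  16 vs 17 -> take 16
  A is exhausted; append the rest of B: [17, 19, 27]
Final answer: [2, 4, 4, 7, 12, 16, 17, 19, 27]


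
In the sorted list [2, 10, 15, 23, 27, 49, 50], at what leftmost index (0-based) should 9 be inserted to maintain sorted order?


List is sorted: [2, 10, 15, 23, 27, 49, 50]
We need the leftmost position where 9 can be inserted, i.e. the first index whose element is >= 9 (or the end of the list if none is).
Binary search with low=0, high=7 (0-based indices):
  low=0, high=7, mid=3: a[3]=23 >= 9, so high = 3
  low=0, high=3, mid=1: a[1]=10 >= 9, so high = 1
  low=0, high=1, mid=0: a[0]=2 < 9, so low = 1
Now low = high = 1, so the insertion index is 1.
Final answer: 1


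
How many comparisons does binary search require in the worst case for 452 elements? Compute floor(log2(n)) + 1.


Binary search halves the search space each step.
Maximum comparisons = floor(log2(452)) + 1
log2(452) = 8.8202
floor(log2(452)) = 8, so 8 + 1 = 9
Final answer: 9


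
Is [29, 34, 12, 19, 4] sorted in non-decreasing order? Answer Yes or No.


Check consecutive pairs:
  29 <= 34? True
  34 <= 12? False
  12 <= 19? True
  19 <= 4? False
2 consecutive pair(s) are out of order, so the list is not sorted.
Final answer: No


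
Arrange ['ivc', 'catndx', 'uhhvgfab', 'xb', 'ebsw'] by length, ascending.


Compute lengths:
  'ivc' has length 3
  'catndx' has length 6
  'uhhvgfab' has length 8
  'xb' has length 2
  'ebsw' has length 4
Lengths in increasing order: 2 < 3 < 4 < 6 < 8
Listing the words in that order gives the answer.
Final answer: ['xb', 'ivc', 'ebsw', 'catndx', 'uhhvgfab']


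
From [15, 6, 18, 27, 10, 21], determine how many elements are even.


Check each element:
  15 is odd
  6 is even
  18 is even
  27 is odd
  10 is even
  21 is odd
Evens: [6, 18, 10]
Count of evens = 3
Final answer: 3


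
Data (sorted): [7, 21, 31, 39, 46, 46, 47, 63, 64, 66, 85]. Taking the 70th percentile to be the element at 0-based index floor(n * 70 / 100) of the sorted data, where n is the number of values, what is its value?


The dataset has n = 11 elements.
Index = floor(11 * 70 / 100) = floor(770 / 100) = floor(7.7) = 7
Counting from index 0 in the sorted data, the element at index 7 is 63.
Final answer: 63


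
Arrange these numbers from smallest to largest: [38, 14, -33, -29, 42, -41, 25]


Original list: [38, 14, -33, -29, 42, -41, 25]
Repeatedly take the smallest remaining element:
  Remaining [38, 14, -33, -29, 42, -41, 25] -> smallest is -41
  Remaining [38, 14, -33, -29, 42, 25] -> smallest is -33
  Remaining [38, 14, -29, 42, 25] -> smallest is -29
  Remaining [38, 14, 42, 25] -> smallest is 14
  Remaining [38, 42, 25] -> smallest is 25
  Remaining [38, 42] -> smallest is 38
  Remaining [42] -> smallest is 42
Collecting the picks in order gives the sorted list.
Final answer: [-41, -33, -29, 14, 25, 38, 42]


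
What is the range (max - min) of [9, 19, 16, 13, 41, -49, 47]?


Maximum value: 47
Minimum value: -49
Range = 47 - (-49) = 96
Final answer: 96


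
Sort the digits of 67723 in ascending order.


The number 67723 has digits: 6, 7, 7, 2, 3
Sorted: 2, 3, 6, 7, 7
Joining the sorted digits gives the result.
Final answer: 23677


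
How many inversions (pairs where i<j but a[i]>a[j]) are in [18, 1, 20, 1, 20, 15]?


For each element, count the later elements that are smaller than it:
  18 (index 0): smaller elements after it = [1, 1, 15] -> 3
  1 (index 1): smaller elements after it = [] -> 0
  20 (index 2): smaller elements after it = [1, 15] -> 2
  1 (index 3): smaller elements after it = [] -> 0
  20 (index 4): smaller elements after it = [15] -> 1
Total inversions = 3 + 0 + 2 + 0 + 1 = 6
Final answer: 6


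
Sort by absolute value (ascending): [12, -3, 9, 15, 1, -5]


Compute absolute values:
  |12| = 12
  |-3| = 3
  |9| = 9
  |15| = 15
  |1| = 1
  |-5| = 5
Absolute values in increasing order: 1 < 3 < 5 < 9 < 12 < 15
Listing the original numbers in that order gives the answer.
Final answer: [1, -3, -5, 9, 12, 15]


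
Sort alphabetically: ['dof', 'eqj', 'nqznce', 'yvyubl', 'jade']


Compare strings character by character (the first differing letter decides):
  'dof' < 'eqj' since 'd' < 'e' at position 1
  'eqj' < 'jade' since 'e' < 'j' at position 1
  'jade' < 'nqznce' since 'j' < 'n' at position 1
  'nqznce' < 'yvyubl' since 'n' < 'y' at position 1
Chaining these comparisons gives the alphabetical order.
Final answer: ['dof', 'eqj', 'jade', 'nqznce', 'yvyubl']


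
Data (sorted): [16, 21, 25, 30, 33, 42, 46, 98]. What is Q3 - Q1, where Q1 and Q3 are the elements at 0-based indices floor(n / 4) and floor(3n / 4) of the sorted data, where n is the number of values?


The data has n = 8 elements.
Q1 index = floor(8 / 4) = floor(2) = 2; Q3 index = floor(3 * 8 / 4) = floor(6) = 6
Q1 = element at index 2 = 25
Q3 = element at index 6 = 46
IQR = 46 - 25 = 21
Final answer: 21


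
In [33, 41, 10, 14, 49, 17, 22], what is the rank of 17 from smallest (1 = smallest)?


Sort ascending: [10, 14, 17, 22, 33, 41, 49]
Find 17 in the sorted list.
17 is at position 3 (1-indexed).
Final answer: 3


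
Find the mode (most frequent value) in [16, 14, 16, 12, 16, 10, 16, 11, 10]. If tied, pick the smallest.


Count the frequency of each value:
  10 appears 2 time(s)
  11 appears 1 time(s)
  12 appears 1 time(s)
  14 appears 1 time(s)
  16 appears 4 time(s)
Maximum frequency is 4.
Only 16 reaches that frequency, so it is the mode.
Final answer: 16


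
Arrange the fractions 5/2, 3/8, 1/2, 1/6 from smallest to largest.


Convert to decimal for comparison:
  5/2 = 2.5
  3/8 = 0.375
  1/2 = 0.5
  1/6 = 0.1667
Decimals in increasing order: 0.1667 < 0.375 < 0.5 < 2.5
Writing each back as its fraction gives the sorted order.
Final answer: 1/6, 3/8, 1/2, 5/2


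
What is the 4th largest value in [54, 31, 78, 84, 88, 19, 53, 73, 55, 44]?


Sort descending: [88, 84, 78, 73, 55, 54, 53, 44, 31, 19]
The 4th element (1-indexed) is at index 3.
Value = 73
Final answer: 73


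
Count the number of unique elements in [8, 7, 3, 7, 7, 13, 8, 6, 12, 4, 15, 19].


List all unique values:
Distinct values: [3, 4, 6, 7, 8, 12, 13, 15, 19]
Count = 9
Final answer: 9


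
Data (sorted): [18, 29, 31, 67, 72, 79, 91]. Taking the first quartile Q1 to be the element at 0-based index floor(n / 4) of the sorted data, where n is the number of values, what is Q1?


The list has n = 7 elements.
Q1 index = floor(7 / 4) = floor(1.75) = 1
Counting from index 0 in the sorted data, the element at index 1 is 29.
Final answer: 29


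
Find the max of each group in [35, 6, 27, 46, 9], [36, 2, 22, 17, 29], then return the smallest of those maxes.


Find max of each group:
  Group 1: [35, 6, 27, 46, 9] -> max = 46
  Group 2: [36, 2, 22, 17, 29] -> max = 36
Maxes: [46, 36]
Minimum of maxes = 36
Final answer: 36


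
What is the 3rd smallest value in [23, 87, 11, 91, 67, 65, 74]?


Sort ascending: [11, 23, 65, 67, 74, 87, 91]
The 3rd element (1-indexed) is at index 2.
Value = 65
Final answer: 65


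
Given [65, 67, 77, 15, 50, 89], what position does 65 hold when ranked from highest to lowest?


Sort descending: [89, 77, 67, 65, 50, 15]
Find 65 in the sorted list.
65 is at position 4.
Final answer: 4


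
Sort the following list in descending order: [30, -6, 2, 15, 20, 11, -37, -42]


Original list: [30, -6, 2, 15, 20, 11, -37, -42]
Repeatedly take the largest remaining element:
  Remaining [30, -6, 2, 15, 20, 11, -37, -42] -> largest is 30
  Remaining [-6, 2, 15, 20, 11, -37, -42] -> largest is 20
  Remaining [-6, 2, 15, 11, -37, -42] -> largest is 15
  Remaining [-6, 2, 11, -37, -42] -> largest is 11
  Remaining [-6, 2, -37, -42] -> largest is 2
  Remaining [-6, -37, -42] -> largest is -6
  Remaining [-37, -42] -> largest is -37
  Remaining [-42] -> largest is -42
Collecting the picks in order gives the descending list.
Final answer: [30, 20, 15, 11, 2, -6, -37, -42]


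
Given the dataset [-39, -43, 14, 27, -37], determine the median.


First, sort the list: [-43, -39, -37, 14, 27]
The list has 5 elements (odd count).
The middle index is 2 (0-based), and the element there is -37.
Final answer: -37


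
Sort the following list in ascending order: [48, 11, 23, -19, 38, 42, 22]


Original list: [48, 11, 23, -19, 38, 42, 22]
Repeatedly take the smallest remaining element:
  Remaining [48, 11, 23, -19, 38, 42, 22] -> smallest is -19
  Remaining [48, 11, 23, 38, 42, 22] -> smallest is 11
  Remaining [48, 23, 38, 42, 22] -> smallest is 22
  Remaining [48, 23, 38, 42] -> smallest is 23
  Remaining [48, 38, 42] -> smallest is 38
  Remaining [48, 42] -> smallest is 42
  Remaining [48] -> smallest is 48
Collecting the picks in order gives the sorted list.
Final answer: [-19, 11, 22, 23, 38, 42, 48]


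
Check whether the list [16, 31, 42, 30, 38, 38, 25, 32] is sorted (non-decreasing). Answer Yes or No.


Check consecutive pairs:
  16 <= 31? True
  31 <= 42? True
  42 <= 30? False
  30 <= 38? True
  38 <= 38? True
  38 <= 25? False
  25 <= 32? True
2 consecutive pair(s) are out of order, so the list is not sorted.
Final answer: No


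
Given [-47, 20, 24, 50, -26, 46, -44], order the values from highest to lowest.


Original list: [-47, 20, 24, 50, -26, 46, -44]
Repeatedly take the largest remaining element:
  Remaining [-47, 20, 24, 50, -26, 46, -44] -> largest is 50
  Remaining [-47, 20, 24, -26, 46, -44] -> largest is 46
  Remaining [-47, 20, 24, -26, -44] -> largest is 24
  Remaining [-47, 20, -26, -44] -> largest is 20
  Remaining [-47, -26, -44] -> largest is -26
  Remaining [-47, -44] -> largest is -44
  Remaining [-47] -> largest is -47
Collecting the picks in order gives the descending list.
Final answer: [50, 46, 24, 20, -26, -44, -47]


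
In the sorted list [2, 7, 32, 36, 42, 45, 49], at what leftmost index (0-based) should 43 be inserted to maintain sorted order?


List is sorted: [2, 7, 32, 36, 42, 45, 49]
We need the leftmost position where 43 can be inserted, i.e. the first index whose element is >= 43 (or the end of the list if none is).
Binary search with low=0, high=7 (0-based indices):
  low=0, high=7, mid=3: a[3]=36 < 43, so low = 4
  low=4, high=7, mid=5: a[5]=45 >= 43, so high = 5
  low=4, high=5, mid=4: a[4]=42 < 43, so low = 5
Now low = high = 5, so the insertion index is 5.
Final answer: 5


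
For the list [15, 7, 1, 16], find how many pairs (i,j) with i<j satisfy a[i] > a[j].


For each element, count the later elements that are smaller than it:
  15 (index 0): smaller elements after it = [7, 1] -> 2
  7 (index 1): smaller elements after it = [1] -> 1
  1 (index 2): smaller elements after it = [] -> 0
Total inversions = 2 + 1 + 0 = 3
Final answer: 3


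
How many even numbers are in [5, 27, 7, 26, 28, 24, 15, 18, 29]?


Check each element:
  5 is odd
  27 is odd
  7 is odd
  26 is even
  28 is even
  24 is even
  15 is odd
  18 is even
  29 is odd
Evens: [26, 28, 24, 18]
Count of evens = 4
Final answer: 4


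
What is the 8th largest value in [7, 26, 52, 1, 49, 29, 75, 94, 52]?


Sort descending: [94, 75, 52, 52, 49, 29, 26, 7, 1]
The 8th element (1-indexed) is at index 7.
Value = 7
Final answer: 7


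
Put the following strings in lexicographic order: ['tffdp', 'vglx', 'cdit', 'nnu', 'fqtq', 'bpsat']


Compare strings character by character (the first differing letter decides):
  'bpsat' < 'cdit' since 'b' < 'c' at position 1
  'cdit' < 'fqtq' since 'c' < 'f' at position 1
  'fqtq' < 'nnu' since 'f' < 'n' at position 1
  'nnu' < 'tffdp' since 'n' < 't' at position 1
  'tffdp' < 'vglx' since 't' < 'v' at position 1
Chaining these comparisons gives the alphabetical order.
Final answer: ['bpsat', 'cdit', 'fqtq', 'nnu', 'tffdp', 'vglx']


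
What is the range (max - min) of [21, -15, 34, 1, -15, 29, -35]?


Maximum value: 34
Minimum value: -35
Range = 34 - (-35) = 69
Final answer: 69


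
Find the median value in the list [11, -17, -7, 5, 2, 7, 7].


First, sort the list: [-17, -7, 2, 5, 7, 7, 11]
The list has 7 elements (odd count).
The middle index is 3 (0-based), and the element there is 5.
Final answer: 5


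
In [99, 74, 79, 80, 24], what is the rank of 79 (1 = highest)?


Sort descending: [99, 80, 79, 74, 24]
Find 79 in the sorted list.
79 is at position 3.
Final answer: 3


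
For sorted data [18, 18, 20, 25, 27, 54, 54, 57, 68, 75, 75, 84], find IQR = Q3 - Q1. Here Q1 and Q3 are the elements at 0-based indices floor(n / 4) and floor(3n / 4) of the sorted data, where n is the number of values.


The data has n = 12 elements.
Q1 index = floor(12 / 4) = floor(3) = 3; Q3 index = floor(3 * 12 / 4) = floor(9) = 9
Q1 = element at index 3 = 25
Q3 = element at index 9 = 75
IQR = 75 - 25 = 50
Final answer: 50


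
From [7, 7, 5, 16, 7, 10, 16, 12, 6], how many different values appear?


List all unique values:
Distinct values: [5, 6, 7, 10, 12, 16]
Count = 6
Final answer: 6


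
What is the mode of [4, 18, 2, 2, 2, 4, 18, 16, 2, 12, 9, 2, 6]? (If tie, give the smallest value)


Count the frequency of each value:
  2 appears 5 time(s)
  4 appears 2 time(s)
  6 appears 1 time(s)
  9 appears 1 time(s)
  12 appears 1 time(s)
  16 appears 1 time(s)
  18 appears 2 time(s)
Maximum frequency is 5.
Only 2 reaches that frequency, so it is the mode.
Final answer: 2


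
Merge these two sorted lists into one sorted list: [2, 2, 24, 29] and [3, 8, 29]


List A: [2, 2, 24, 29]
List B: [3, 8, 29]
Repeatedly compare the front elements and take the smaller:
  2 vs 3 -> take 2
  2 vs 3 -> take 2
  24 vs 3 -> take 3
  24 vs 8 -> take 8
  24 vs 29 -> take 24
  29 vs 29 -> take 29
  A is exhausted; append the rest of B: [29]
Final answer: [2, 2, 3, 8, 24, 29, 29]


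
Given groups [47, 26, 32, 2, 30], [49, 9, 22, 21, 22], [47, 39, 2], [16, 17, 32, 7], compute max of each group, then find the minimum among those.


Find max of each group:
  Group 1: [47, 26, 32, 2, 30] -> max = 47
  Group 2: [49, 9, 22, 21, 22] -> max = 49
  Group 3: [47, 39, 2] -> max = 47
  Group 4: [16, 17, 32, 7] -> max = 32
Maxes: [47, 49, 47, 32]
Minimum of maxes = 32
Final answer: 32


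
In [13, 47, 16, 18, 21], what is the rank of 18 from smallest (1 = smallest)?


Sort ascending: [13, 16, 18, 21, 47]
Find 18 in the sorted list.
18 is at position 3 (1-indexed).
Final answer: 3


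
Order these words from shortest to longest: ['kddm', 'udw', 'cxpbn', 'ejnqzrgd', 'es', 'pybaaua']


Compute lengths:
  'kddm' has length 4
  'udw' has length 3
  'cxpbn' has length 5
  'ejnqzrgd' has length 8
  'es' has length 2
  'pybaaua' has length 7
Lengths in increasing order: 2 < 3 < 4 < 5 < 7 < 8
Listing the words in that order gives the answer.
Final answer: ['es', 'udw', 'kddm', 'cxpbn', 'pybaaua', 'ejnqzrgd']


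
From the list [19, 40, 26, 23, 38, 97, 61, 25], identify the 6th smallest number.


Sort ascending: [19, 23, 25, 26, 38, 40, 61, 97]
The 6th element (1-indexed) is at index 5.
Value = 40
Final answer: 40


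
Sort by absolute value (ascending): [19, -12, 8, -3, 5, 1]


Compute absolute values:
  |19| = 19
  |-12| = 12
  |8| = 8
  |-3| = 3
  |5| = 5
  |1| = 1
Absolute values in increasing order: 1 < 3 < 5 < 8 < 12 < 19
Listing the original numbers in that order gives the answer.
Final answer: [1, -3, 5, 8, -12, 19]


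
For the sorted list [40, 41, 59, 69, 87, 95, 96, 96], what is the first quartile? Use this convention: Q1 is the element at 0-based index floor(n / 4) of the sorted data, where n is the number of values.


The list has n = 8 elements.
Q1 index = floor(8 / 4) = floor(2) = 2
Counting from index 0 in the sorted data, the element at index 2 is 59.
Final answer: 59


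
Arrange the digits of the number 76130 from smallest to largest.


The number 76130 has digits: 7, 6, 1, 3, 0
Sorted: 0, 1, 3, 6, 7
Joining the sorted digits gives the result.
Final answer: 01367


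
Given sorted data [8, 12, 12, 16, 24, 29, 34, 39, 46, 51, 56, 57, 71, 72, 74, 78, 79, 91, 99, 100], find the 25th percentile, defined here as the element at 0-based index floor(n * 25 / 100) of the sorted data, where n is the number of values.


The dataset has n = 20 elements.
Index = floor(20 * 25 / 100) = floor(500 / 100) = floor(5) = 5
Counting from index 0 in the sorted data, the element at index 5 is 29.
Final answer: 29


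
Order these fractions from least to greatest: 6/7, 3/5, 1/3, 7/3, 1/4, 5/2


Convert to decimal for comparison:
  6/7 = 0.8571
  3/5 = 0.6
  1/3 = 0.3333
  7/3 = 2.3333
  1/4 = 0.25
  5/2 = 2.5
Decimals in increasing order: 0.25 < 0.3333 < 0.6 < 0.8571 < 2.3333 < 2.5
Writing each back as its fraction gives the sorted order.
Final answer: 1/4, 1/3, 3/5, 6/7, 7/3, 5/2


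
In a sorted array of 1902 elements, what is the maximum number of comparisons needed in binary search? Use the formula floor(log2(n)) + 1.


Binary search halves the search space each step.
Maximum comparisons = floor(log2(1902)) + 1
log2(1902) = 10.8933
floor(log2(1902)) = 10, so 10 + 1 = 11
Final answer: 11


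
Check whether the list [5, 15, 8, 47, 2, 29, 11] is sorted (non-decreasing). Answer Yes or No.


Check consecutive pairs:
  5 <= 15? True
  15 <= 8? False
  8 <= 47? True
  47 <= 2? False
  2 <= 29? True
  29 <= 11? False
3 consecutive pair(s) are out of order, so the list is not sorted.
Final answer: No


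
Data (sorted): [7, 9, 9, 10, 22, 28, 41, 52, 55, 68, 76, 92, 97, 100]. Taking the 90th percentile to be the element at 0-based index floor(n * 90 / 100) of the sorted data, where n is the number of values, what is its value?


The dataset has n = 14 elements.
Index = floor(14 * 90 / 100) = floor(1260 / 100) = floor(12.6) = 12
Counting from index 0 in the sorted data, the element at index 12 is 97.
Final answer: 97


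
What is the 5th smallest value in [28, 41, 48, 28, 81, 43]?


Sort ascending: [28, 28, 41, 43, 48, 81]
The 5th element (1-indexed) is at index 4.
Value = 48
Final answer: 48


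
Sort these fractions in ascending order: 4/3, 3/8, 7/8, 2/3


Convert to decimal for comparison:
  4/3 = 1.3333
  3/8 = 0.375
  7/8 = 0.875
  2/3 = 0.6667
Decimals in increasing order: 0.375 < 0.6667 < 0.875 < 1.3333
Writing each back as its fraction gives the sorted order.
Final answer: 3/8, 2/3, 7/8, 4/3


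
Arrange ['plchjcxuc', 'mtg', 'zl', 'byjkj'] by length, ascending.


Compute lengths:
  'plchjcxuc' has length 9
  'mtg' has length 3
  'zl' has length 2
  'byjkj' has length 5
Lengths in increasing order: 2 < 3 < 5 < 9
Listing the words in that order gives the answer.
Final answer: ['zl', 'mtg', 'byjkj', 'plchjcxuc']


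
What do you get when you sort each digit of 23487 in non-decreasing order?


The number 23487 has digits: 2, 3, 4, 8, 7
Sorted: 2, 3, 4, 7, 8
Joining the sorted digits gives the result.
Final answer: 23478


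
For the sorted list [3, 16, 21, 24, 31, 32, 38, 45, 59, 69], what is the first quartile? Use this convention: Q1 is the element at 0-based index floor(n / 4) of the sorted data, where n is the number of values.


The list has n = 10 elements.
Q1 index = floor(10 / 4) = floor(2.5) = 2
Counting from index 0 in the sorted data, the element at index 2 is 21.
Final answer: 21


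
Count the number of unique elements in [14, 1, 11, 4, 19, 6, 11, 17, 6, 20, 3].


List all unique values:
Distinct values: [1, 3, 4, 6, 11, 14, 17, 19, 20]
Count = 9
Final answer: 9


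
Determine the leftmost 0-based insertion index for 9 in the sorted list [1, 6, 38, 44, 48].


List is sorted: [1, 6, 38, 44, 48]
We need the leftmost position where 9 can be inserted, i.e. the first index whose element is >= 9 (or the end of the list if none is).
Binary search with low=0, high=5 (0-based indices):
  low=0, high=5, mid=2: a[2]=38 >= 9, so high = 2
  low=0, high=2, mid=1: a[1]=6 < 9, so low = 2
Now low = high = 2, so the insertion index is 2.
Final answer: 2


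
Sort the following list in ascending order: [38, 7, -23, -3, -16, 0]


Original list: [38, 7, -23, -3, -16, 0]
Repeatedly take the smallest remaining element:
  Remaining [38, 7, -23, -3, -16, 0] -> smallest is -23
  Remaining [38, 7, -3, -16, 0] -> smallest is -16
  Remaining [38, 7, -3, 0] -> smallest is -3
  Remaining [38, 7, 0] -> smallest is 0
  Remaining [38, 7] -> smallest is 7
  Remaining [38] -> smallest is 38
Collecting the picks in order gives the sorted list.
Final answer: [-23, -16, -3, 0, 7, 38]


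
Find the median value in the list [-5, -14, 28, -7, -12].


First, sort the list: [-14, -12, -7, -5, 28]
The list has 5 elements (odd count).
The middle index is 2 (0-based), and the element there is -7.
Final answer: -7


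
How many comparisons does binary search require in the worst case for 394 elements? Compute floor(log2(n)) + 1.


Binary search halves the search space each step.
Maximum comparisons = floor(log2(394)) + 1
log2(394) = 8.6221
floor(log2(394)) = 8, so 8 + 1 = 9
Final answer: 9


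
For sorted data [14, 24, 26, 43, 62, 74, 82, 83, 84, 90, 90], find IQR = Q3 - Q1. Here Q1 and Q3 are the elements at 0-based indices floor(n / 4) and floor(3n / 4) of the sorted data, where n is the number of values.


The data has n = 11 elements.
Q1 index = floor(11 / 4) = floor(2.75) = 2; Q3 index = floor(3 * 11 / 4) = floor(8.25) = 8
Q1 = element at index 2 = 26
Q3 = element at index 8 = 84
IQR = 84 - 26 = 58
Final answer: 58


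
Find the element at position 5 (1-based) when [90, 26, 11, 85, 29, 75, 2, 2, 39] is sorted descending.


Sort descending: [90, 85, 75, 39, 29, 26, 11, 2, 2]
The 5th element (1-indexed) is at index 4.
Value = 29
Final answer: 29


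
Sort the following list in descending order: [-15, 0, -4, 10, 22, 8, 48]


Original list: [-15, 0, -4, 10, 22, 8, 48]
Repeatedly take the largest remaining element:
  Remaining [-15, 0, -4, 10, 22, 8, 48] -> largest is 48
  Remaining [-15, 0, -4, 10, 22, 8] -> largest is 22
  Remaining [-15, 0, -4, 10, 8] -> largest is 10
  Remaining [-15, 0, -4, 8] -> largest is 8
  Remaining [-15, 0, -4] -> largest is 0
  Remaining [-15, -4] -> largest is -4
  Remaining [-15] -> largest is -15
Collecting the picks in order gives the descending list.
Final answer: [48, 22, 10, 8, 0, -4, -15]


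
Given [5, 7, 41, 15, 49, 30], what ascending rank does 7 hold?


Sort ascending: [5, 7, 15, 30, 41, 49]
Find 7 in the sorted list.
7 is at position 2 (1-indexed).
Final answer: 2


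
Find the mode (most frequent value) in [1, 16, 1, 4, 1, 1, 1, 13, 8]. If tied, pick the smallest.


Count the frequency of each value:
  1 appears 5 time(s)
  4 appears 1 time(s)
  8 appears 1 time(s)
  13 appears 1 time(s)
  16 appears 1 time(s)
Maximum frequency is 5.
Only 1 reaches that frequency, so it is the mode.
Final answer: 1


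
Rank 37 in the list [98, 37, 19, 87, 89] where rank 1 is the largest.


Sort descending: [98, 89, 87, 37, 19]
Find 37 in the sorted list.
37 is at position 4.
Final answer: 4


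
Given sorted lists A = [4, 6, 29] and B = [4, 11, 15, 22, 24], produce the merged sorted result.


List A: [4, 6, 29]
List B: [4, 11, 15, 22, 24]
Repeatedly compare the front elements and take the smaller:
  4 vs 4 -> take 4
  6 vs 4 -> take 4
  6 vs 11 -> take 6
  29 vs 11 -> take 11
  29 vs 15 -> take 15
  29 vs 22 -> take 22
  29 vs 24 -> take 24
  B is exhausted; append the rest of A: [29]
Final answer: [4, 4, 6, 11, 15, 22, 24, 29]


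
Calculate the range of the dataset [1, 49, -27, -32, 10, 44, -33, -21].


Maximum value: 49
Minimum value: -33
Range = 49 - (-33) = 82
Final answer: 82


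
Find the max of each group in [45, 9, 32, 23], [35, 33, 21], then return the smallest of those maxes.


Find max of each group:
  Group 1: [45, 9, 32, 23] -> max = 45
  Group 2: [35, 33, 21] -> max = 35
Maxes: [45, 35]
Minimum of maxes = 35
Final answer: 35


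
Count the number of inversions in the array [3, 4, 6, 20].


For each element, count the later elements that are smaller than it:
  3 (index 0): smaller elements after it = [] -> 0
  4 (index 1): smaller elements after it = [] -> 0
  6 (index 2): smaller elements after it = [] -> 0
Total inversions = 0 + 0 + 0 = 0
Final answer: 0


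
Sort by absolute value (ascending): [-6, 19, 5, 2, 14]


Compute absolute values:
  |-6| = 6
  |19| = 19
  |5| = 5
  |2| = 2
  |14| = 14
Absolute values in increasing order: 2 < 5 < 6 < 14 < 19
Listing the original numbers in that order gives the answer.
Final answer: [2, 5, -6, 14, 19]


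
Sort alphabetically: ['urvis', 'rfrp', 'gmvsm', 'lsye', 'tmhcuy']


Compare strings character by character (the first differing letter decides):
  'gmvsm' < 'lsye' since 'g' < 'l' at position 1
  'lsye' < 'rfrp' since 'l' < 'r' at position 1
  'rfrp' < 'tmhcuy' since 'r' < 't' at position 1
  'tmhcuy' < 'urvis' since 't' < 'u' at position 1
Chaining these comparisons gives the alphabetical order.
Final answer: ['gmvsm', 'lsye', 'rfrp', 'tmhcuy', 'urvis']


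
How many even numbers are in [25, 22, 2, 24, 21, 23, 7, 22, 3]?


Check each element:
  25 is odd
  22 is even
  2 is even
  24 is even
  21 is odd
  23 is odd
  7 is odd
  22 is even
  3 is odd
Evens: [22, 2, 24, 22]
Count of evens = 4
Final answer: 4


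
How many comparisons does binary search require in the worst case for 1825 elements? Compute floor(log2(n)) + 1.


Binary search halves the search space each step.
Maximum comparisons = floor(log2(1825)) + 1
log2(1825) = 10.8337
floor(log2(1825)) = 10, so 10 + 1 = 11
Final answer: 11


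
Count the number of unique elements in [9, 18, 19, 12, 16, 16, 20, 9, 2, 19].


List all unique values:
Distinct values: [2, 9, 12, 16, 18, 19, 20]
Count = 7
Final answer: 7


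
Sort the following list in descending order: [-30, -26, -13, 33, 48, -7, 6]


Original list: [-30, -26, -13, 33, 48, -7, 6]
Repeatedly take the largest remaining element:
  Remaining [-30, -26, -13, 33, 48, -7, 6] -> largest is 48
  Remaining [-30, -26, -13, 33, -7, 6] -> largest is 33
  Remaining [-30, -26, -13, -7, 6] -> largest is 6
  Remaining [-30, -26, -13, -7] -> largest is -7
  Remaining [-30, -26, -13] -> largest is -13
  Remaining [-30, -26] -> largest is -26
  Remaining [-30] -> largest is -30
Collecting the picks in order gives the descending list.
Final answer: [48, 33, 6, -7, -13, -26, -30]


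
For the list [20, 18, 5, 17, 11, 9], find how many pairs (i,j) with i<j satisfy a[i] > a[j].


For each element, count the later elements that are smaller than it:
  20 (index 0): smaller elements after it = [18, 5, 17, 11, 9] -> 5
  18 (index 1): smaller elements after it = [5, 17, 11, 9] -> 4
  5 (index 2): smaller elements after it = [] -> 0
  17 (index 3): smaller elements after it = [11, 9] -> 2
  11 (index 4): smaller elements after it = [9] -> 1
Total inversions = 5 + 4 + 0 + 2 + 1 = 12
Final answer: 12


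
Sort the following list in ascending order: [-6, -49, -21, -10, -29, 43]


Original list: [-6, -49, -21, -10, -29, 43]
Repeatedly take the smallest remaining element:
  Remaining [-6, -49, -21, -10, -29, 43] -> smallest is -49
  Remaining [-6, -21, -10, -29, 43] -> smallest is -29
  Remaining [-6, -21, -10, 43] -> smallest is -21
  Remaining [-6, -10, 43] -> smallest is -10
  Remaining [-6, 43] -> smallest is -6
  Remaining [43] -> smallest is 43
Collecting the picks in order gives the sorted list.
Final answer: [-49, -29, -21, -10, -6, 43]


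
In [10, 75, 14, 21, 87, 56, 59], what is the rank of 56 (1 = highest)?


Sort descending: [87, 75, 59, 56, 21, 14, 10]
Find 56 in the sorted list.
56 is at position 4.
Final answer: 4


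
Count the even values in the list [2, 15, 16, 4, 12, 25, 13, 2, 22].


Check each element:
  2 is even
  15 is odd
  16 is even
  4 is even
  12 is even
  25 is odd
  13 is odd
  2 is even
  22 is even
Evens: [2, 16, 4, 12, 2, 22]
Count of evens = 6
Final answer: 6


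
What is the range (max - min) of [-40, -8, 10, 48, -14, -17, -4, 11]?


Maximum value: 48
Minimum value: -40
Range = 48 - (-40) = 88
Final answer: 88


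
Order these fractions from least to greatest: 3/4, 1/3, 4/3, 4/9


Convert to decimal for comparison:
  3/4 = 0.75
  1/3 = 0.3333
  4/3 = 1.3333
  4/9 = 0.4444
Decimals in increasing order: 0.3333 < 0.4444 < 0.75 < 1.3333
Writing each back as its fraction gives the sorted order.
Final answer: 1/3, 4/9, 3/4, 4/3


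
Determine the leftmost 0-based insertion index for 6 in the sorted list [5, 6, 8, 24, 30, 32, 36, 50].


List is sorted: [5, 6, 8, 24, 30, 32, 36, 50]
We need the leftmost position where 6 can be inserted, i.e. the first index whose element is >= 6 (or the end of the list if none is).
Binary search with low=0, high=8 (0-based indices):
  low=0, high=8, mid=4: a[4]=30 >= 6, so high = 4
  low=0, high=4, mid=2: a[2]=8 >= 6, so high = 2
  low=0, high=2, mid=1: a[1]=6 >= 6, so high = 1
  low=0, high=1, mid=0: a[0]=5 < 6, so low = 1
Now low = high = 1, so the insertion index is 1.
Final answer: 1


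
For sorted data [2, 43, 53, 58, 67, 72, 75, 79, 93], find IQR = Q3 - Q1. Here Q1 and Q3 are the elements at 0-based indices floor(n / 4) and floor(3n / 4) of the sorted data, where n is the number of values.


The data has n = 9 elements.
Q1 index = floor(9 / 4) = floor(2.25) = 2; Q3 index = floor(3 * 9 / 4) = floor(6.75) = 6
Q1 = element at index 2 = 53
Q3 = element at index 6 = 75
IQR = 75 - 53 = 22
Final answer: 22


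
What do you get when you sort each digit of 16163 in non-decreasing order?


The number 16163 has digits: 1, 6, 1, 6, 3
Sorted: 1, 1, 3, 6, 6
Joining the sorted digits gives the result.
Final answer: 11366


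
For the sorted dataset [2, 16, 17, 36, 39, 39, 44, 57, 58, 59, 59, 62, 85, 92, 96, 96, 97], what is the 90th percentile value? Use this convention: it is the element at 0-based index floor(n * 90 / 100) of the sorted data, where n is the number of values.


The dataset has n = 17 elements.
Index = floor(17 * 90 / 100) = floor(1530 / 100) = floor(15.3) = 15
Counting from index 0 in the sorted data, the element at index 15 is 96.
Final answer: 96


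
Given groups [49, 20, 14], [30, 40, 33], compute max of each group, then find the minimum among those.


Find max of each group:
  Group 1: [49, 20, 14] -> max = 49
  Group 2: [30, 40, 33] -> max = 40
Maxes: [49, 40]
Minimum of maxes = 40
Final answer: 40


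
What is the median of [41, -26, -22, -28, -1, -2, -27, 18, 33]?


First, sort the list: [-28, -27, -26, -22, -2, -1, 18, 33, 41]
The list has 9 elements (odd count).
The middle index is 4 (0-based), and the element there is -2.
Final answer: -2


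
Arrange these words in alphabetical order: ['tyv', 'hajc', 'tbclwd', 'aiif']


Compare strings character by character (the first differing letter decides):
  'aiif' < 'hajc' since 'a' < 'h' at position 1
  'hajc' < 'tbclwd' since 'h' < 't' at position 1
  'tbclwd' < 'tyv' since 'b' < 'y' at position 2
Chaining these comparisons gives the alphabetical order.
Final answer: ['aiif', 'hajc', 'tbclwd', 'tyv']


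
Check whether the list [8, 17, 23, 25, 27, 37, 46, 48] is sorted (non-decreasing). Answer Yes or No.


Check consecutive pairs:
  8 <= 17? True
  17 <= 23? True
  23 <= 25? True
  25 <= 27? True
  27 <= 37? True
  37 <= 46? True
  46 <= 48? True
Every consecutive pair is in order, so the list is non-decreasing.
Final answer: Yes


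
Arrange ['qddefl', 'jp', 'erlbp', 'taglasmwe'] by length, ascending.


Compute lengths:
  'qddefl' has length 6
  'jp' has length 2
  'erlbp' has length 5
  'taglasmwe' has length 9
Lengths in increasing order: 2 < 5 < 6 < 9
Listing the words in that order gives the answer.
Final answer: ['jp', 'erlbp', 'qddefl', 'taglasmwe']


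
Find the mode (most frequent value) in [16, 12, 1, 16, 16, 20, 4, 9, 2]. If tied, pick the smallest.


Count the frequency of each value:
  1 appears 1 time(s)
  2 appears 1 time(s)
  4 appears 1 time(s)
  9 appears 1 time(s)
  12 appears 1 time(s)
  16 appears 3 time(s)
  20 appears 1 time(s)
Maximum frequency is 3.
Only 16 reaches that frequency, so it is the mode.
Final answer: 16


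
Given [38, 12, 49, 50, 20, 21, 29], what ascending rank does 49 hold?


Sort ascending: [12, 20, 21, 29, 38, 49, 50]
Find 49 in the sorted list.
49 is at position 6 (1-indexed).
Final answer: 6


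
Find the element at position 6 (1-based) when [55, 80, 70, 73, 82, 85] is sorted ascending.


Sort ascending: [55, 70, 73, 80, 82, 85]
The 6th element (1-indexed) is at index 5.
Value = 85
Final answer: 85


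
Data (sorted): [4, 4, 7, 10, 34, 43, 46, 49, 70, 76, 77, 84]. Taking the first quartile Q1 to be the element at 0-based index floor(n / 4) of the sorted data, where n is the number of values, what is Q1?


The list has n = 12 elements.
Q1 index = floor(12 / 4) = floor(3) = 3
Counting from index 0 in the sorted data, the element at index 3 is 10.
Final answer: 10


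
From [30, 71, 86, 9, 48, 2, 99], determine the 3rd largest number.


Sort descending: [99, 86, 71, 48, 30, 9, 2]
The 3rd element (1-indexed) is at index 2.
Value = 71
Final answer: 71


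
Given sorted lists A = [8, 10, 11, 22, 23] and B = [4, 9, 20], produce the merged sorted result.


List A: [8, 10, 11, 22, 23]
List B: [4, 9, 20]
Repeatedly compare the front elements and take the smaller:
  8 vs 4 -> take 4
  8 vs 9 -> take 8
  10 vs 9 -> take 9
  10 vs 20 -> take 10
  11 vs 20 -> take 11
  22 vs 20 -> take 20
  B is exhausted; append the rest of A: [22, 23]
Final answer: [4, 8, 9, 10, 11, 20, 22, 23]


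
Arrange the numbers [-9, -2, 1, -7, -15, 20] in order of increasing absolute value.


Compute absolute values:
  |-9| = 9
  |-2| = 2
  |1| = 1
  |-7| = 7
  |-15| = 15
  |20| = 20
Absolute values in increasing order: 1 < 2 < 7 < 9 < 15 < 20
Listing the original numbers in that order gives the answer.
Final answer: [1, -2, -7, -9, -15, 20]


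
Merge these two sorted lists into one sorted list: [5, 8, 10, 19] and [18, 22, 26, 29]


List A: [5, 8, 10, 19]
List B: [18, 22, 26, 29]
Repeatedly compare the front elements and take the smaller:
  5 vs 18 -> take 5
  8 vs 18 -> take 8
  10 vs 18 -> take 10
  19 vs 18 -> take 18
  19 vs 22 -> take 19
  A is exhausted; append the rest of B: [22, 26, 29]
Final answer: [5, 8, 10, 18, 19, 22, 26, 29]


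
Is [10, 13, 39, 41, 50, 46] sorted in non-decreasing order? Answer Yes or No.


Check consecutive pairs:
  10 <= 13? True
  13 <= 39? True
  39 <= 41? True
  41 <= 50? True
  50 <= 46? False
1 consecutive pair(s) are out of order, so the list is not sorted.
Final answer: No


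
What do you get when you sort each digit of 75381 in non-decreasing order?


The number 75381 has digits: 7, 5, 3, 8, 1
Sorted: 1, 3, 5, 7, 8
Joining the sorted digits gives the result.
Final answer: 13578


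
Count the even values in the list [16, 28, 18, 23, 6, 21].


Check each element:
  16 is even
  28 is even
  18 is even
  23 is odd
  6 is even
  21 is odd
Evens: [16, 28, 18, 6]
Count of evens = 4
Final answer: 4


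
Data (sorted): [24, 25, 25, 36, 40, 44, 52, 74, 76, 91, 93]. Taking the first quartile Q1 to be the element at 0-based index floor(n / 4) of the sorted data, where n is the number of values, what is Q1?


The list has n = 11 elements.
Q1 index = floor(11 / 4) = floor(2.75) = 2
Counting from index 0 in the sorted data, the element at index 2 is 25.
Final answer: 25


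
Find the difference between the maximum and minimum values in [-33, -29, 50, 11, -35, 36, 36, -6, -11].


Maximum value: 50
Minimum value: -35
Range = 50 - (-35) = 85
Final answer: 85


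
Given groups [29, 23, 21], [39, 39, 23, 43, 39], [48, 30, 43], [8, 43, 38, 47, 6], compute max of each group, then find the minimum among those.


Find max of each group:
  Group 1: [29, 23, 21] -> max = 29
  Group 2: [39, 39, 23, 43, 39] -> max = 43
  Group 3: [48, 30, 43] -> max = 48
  Group 4: [8, 43, 38, 47, 6] -> max = 47
Maxes: [29, 43, 48, 47]
Minimum of maxes = 29
Final answer: 29


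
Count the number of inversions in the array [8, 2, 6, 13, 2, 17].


For each element, count the later elements that are smaller than it:
  8 (index 0): smaller elements after it = [2, 6, 2] -> 3
  2 (index 1): smaller elements after it = [] -> 0
  6 (index 2): smaller elements after it = [2] -> 1
  13 (index 3): smaller elements after it = [2] -> 1
  2 (index 4): smaller elements after it = [] -> 0
Total inversions = 3 + 0 + 1 + 1 + 0 = 5
Final answer: 5


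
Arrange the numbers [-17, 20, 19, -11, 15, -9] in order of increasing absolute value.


Compute absolute values:
  |-17| = 17
  |20| = 20
  |19| = 19
  |-11| = 11
  |15| = 15
  |-9| = 9
Absolute values in increasing order: 9 < 11 < 15 < 17 < 19 < 20
Listing the original numbers in that order gives the answer.
Final answer: [-9, -11, 15, -17, 19, 20]


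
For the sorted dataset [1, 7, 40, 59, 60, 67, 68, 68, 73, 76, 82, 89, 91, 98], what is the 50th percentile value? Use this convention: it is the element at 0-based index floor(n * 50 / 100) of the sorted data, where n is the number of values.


The dataset has n = 14 elements.
Index = floor(14 * 50 / 100) = floor(700 / 100) = floor(7) = 7
Counting from index 0 in the sorted data, the element at index 7 is 68.
Final answer: 68
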